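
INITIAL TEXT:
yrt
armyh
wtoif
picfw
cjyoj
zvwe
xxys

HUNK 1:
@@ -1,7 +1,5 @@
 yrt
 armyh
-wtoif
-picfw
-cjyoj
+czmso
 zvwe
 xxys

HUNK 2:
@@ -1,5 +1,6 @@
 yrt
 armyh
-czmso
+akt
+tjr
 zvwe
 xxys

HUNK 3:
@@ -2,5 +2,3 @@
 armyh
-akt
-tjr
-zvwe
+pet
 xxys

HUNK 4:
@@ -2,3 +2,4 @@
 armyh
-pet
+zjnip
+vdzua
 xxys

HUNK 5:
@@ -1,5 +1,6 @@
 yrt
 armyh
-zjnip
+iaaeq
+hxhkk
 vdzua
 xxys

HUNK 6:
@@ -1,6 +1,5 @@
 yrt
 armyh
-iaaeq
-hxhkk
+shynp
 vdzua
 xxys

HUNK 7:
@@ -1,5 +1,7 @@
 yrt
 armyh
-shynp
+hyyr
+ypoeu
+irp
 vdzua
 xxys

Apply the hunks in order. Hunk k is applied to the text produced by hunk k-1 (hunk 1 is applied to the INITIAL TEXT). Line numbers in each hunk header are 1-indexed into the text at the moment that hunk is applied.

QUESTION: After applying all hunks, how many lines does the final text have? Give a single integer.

Answer: 7

Derivation:
Hunk 1: at line 1 remove [wtoif,picfw,cjyoj] add [czmso] -> 5 lines: yrt armyh czmso zvwe xxys
Hunk 2: at line 1 remove [czmso] add [akt,tjr] -> 6 lines: yrt armyh akt tjr zvwe xxys
Hunk 3: at line 2 remove [akt,tjr,zvwe] add [pet] -> 4 lines: yrt armyh pet xxys
Hunk 4: at line 2 remove [pet] add [zjnip,vdzua] -> 5 lines: yrt armyh zjnip vdzua xxys
Hunk 5: at line 1 remove [zjnip] add [iaaeq,hxhkk] -> 6 lines: yrt armyh iaaeq hxhkk vdzua xxys
Hunk 6: at line 1 remove [iaaeq,hxhkk] add [shynp] -> 5 lines: yrt armyh shynp vdzua xxys
Hunk 7: at line 1 remove [shynp] add [hyyr,ypoeu,irp] -> 7 lines: yrt armyh hyyr ypoeu irp vdzua xxys
Final line count: 7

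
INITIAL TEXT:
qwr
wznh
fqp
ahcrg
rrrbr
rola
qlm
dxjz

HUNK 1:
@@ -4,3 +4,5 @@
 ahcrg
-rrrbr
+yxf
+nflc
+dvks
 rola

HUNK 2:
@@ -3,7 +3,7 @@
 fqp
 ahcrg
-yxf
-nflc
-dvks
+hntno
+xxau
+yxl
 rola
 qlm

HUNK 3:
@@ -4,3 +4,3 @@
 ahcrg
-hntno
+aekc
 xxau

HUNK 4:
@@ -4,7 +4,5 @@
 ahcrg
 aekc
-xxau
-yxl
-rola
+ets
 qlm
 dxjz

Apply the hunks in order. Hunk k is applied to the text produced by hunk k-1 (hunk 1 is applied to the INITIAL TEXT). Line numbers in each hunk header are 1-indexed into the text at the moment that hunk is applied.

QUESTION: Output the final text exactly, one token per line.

Answer: qwr
wznh
fqp
ahcrg
aekc
ets
qlm
dxjz

Derivation:
Hunk 1: at line 4 remove [rrrbr] add [yxf,nflc,dvks] -> 10 lines: qwr wznh fqp ahcrg yxf nflc dvks rola qlm dxjz
Hunk 2: at line 3 remove [yxf,nflc,dvks] add [hntno,xxau,yxl] -> 10 lines: qwr wznh fqp ahcrg hntno xxau yxl rola qlm dxjz
Hunk 3: at line 4 remove [hntno] add [aekc] -> 10 lines: qwr wznh fqp ahcrg aekc xxau yxl rola qlm dxjz
Hunk 4: at line 4 remove [xxau,yxl,rola] add [ets] -> 8 lines: qwr wznh fqp ahcrg aekc ets qlm dxjz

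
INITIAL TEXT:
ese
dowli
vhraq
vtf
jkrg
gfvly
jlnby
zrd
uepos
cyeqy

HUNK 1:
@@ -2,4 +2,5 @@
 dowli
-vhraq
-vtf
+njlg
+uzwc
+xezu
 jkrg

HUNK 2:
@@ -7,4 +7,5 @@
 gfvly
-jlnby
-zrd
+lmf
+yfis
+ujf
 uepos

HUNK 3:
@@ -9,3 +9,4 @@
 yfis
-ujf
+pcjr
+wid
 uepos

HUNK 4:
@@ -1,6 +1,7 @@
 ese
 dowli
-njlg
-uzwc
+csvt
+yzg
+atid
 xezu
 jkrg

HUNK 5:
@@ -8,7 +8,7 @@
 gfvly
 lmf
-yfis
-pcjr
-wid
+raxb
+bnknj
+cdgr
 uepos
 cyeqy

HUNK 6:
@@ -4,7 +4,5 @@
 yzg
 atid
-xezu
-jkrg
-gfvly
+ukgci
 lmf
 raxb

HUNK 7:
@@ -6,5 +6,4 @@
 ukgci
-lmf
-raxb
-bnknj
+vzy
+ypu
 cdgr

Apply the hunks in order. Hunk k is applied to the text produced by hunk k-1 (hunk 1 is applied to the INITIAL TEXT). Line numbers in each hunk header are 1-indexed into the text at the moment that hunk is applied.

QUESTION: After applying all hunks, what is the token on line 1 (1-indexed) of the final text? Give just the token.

Hunk 1: at line 2 remove [vhraq,vtf] add [njlg,uzwc,xezu] -> 11 lines: ese dowli njlg uzwc xezu jkrg gfvly jlnby zrd uepos cyeqy
Hunk 2: at line 7 remove [jlnby,zrd] add [lmf,yfis,ujf] -> 12 lines: ese dowli njlg uzwc xezu jkrg gfvly lmf yfis ujf uepos cyeqy
Hunk 3: at line 9 remove [ujf] add [pcjr,wid] -> 13 lines: ese dowli njlg uzwc xezu jkrg gfvly lmf yfis pcjr wid uepos cyeqy
Hunk 4: at line 1 remove [njlg,uzwc] add [csvt,yzg,atid] -> 14 lines: ese dowli csvt yzg atid xezu jkrg gfvly lmf yfis pcjr wid uepos cyeqy
Hunk 5: at line 8 remove [yfis,pcjr,wid] add [raxb,bnknj,cdgr] -> 14 lines: ese dowli csvt yzg atid xezu jkrg gfvly lmf raxb bnknj cdgr uepos cyeqy
Hunk 6: at line 4 remove [xezu,jkrg,gfvly] add [ukgci] -> 12 lines: ese dowli csvt yzg atid ukgci lmf raxb bnknj cdgr uepos cyeqy
Hunk 7: at line 6 remove [lmf,raxb,bnknj] add [vzy,ypu] -> 11 lines: ese dowli csvt yzg atid ukgci vzy ypu cdgr uepos cyeqy
Final line 1: ese

Answer: ese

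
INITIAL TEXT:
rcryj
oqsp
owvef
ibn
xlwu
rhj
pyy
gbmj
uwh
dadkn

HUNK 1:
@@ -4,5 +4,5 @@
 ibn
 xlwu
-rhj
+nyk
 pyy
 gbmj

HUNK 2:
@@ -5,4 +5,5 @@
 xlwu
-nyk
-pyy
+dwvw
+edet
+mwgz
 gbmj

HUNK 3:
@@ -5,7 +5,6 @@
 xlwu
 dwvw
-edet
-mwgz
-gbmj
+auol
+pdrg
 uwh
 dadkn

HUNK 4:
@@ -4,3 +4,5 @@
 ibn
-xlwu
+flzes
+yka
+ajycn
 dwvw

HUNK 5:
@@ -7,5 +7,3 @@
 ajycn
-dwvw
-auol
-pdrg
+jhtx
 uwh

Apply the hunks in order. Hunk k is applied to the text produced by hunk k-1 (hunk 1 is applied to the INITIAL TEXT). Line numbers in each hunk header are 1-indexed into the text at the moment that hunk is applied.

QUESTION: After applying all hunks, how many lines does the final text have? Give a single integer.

Answer: 10

Derivation:
Hunk 1: at line 4 remove [rhj] add [nyk] -> 10 lines: rcryj oqsp owvef ibn xlwu nyk pyy gbmj uwh dadkn
Hunk 2: at line 5 remove [nyk,pyy] add [dwvw,edet,mwgz] -> 11 lines: rcryj oqsp owvef ibn xlwu dwvw edet mwgz gbmj uwh dadkn
Hunk 3: at line 5 remove [edet,mwgz,gbmj] add [auol,pdrg] -> 10 lines: rcryj oqsp owvef ibn xlwu dwvw auol pdrg uwh dadkn
Hunk 4: at line 4 remove [xlwu] add [flzes,yka,ajycn] -> 12 lines: rcryj oqsp owvef ibn flzes yka ajycn dwvw auol pdrg uwh dadkn
Hunk 5: at line 7 remove [dwvw,auol,pdrg] add [jhtx] -> 10 lines: rcryj oqsp owvef ibn flzes yka ajycn jhtx uwh dadkn
Final line count: 10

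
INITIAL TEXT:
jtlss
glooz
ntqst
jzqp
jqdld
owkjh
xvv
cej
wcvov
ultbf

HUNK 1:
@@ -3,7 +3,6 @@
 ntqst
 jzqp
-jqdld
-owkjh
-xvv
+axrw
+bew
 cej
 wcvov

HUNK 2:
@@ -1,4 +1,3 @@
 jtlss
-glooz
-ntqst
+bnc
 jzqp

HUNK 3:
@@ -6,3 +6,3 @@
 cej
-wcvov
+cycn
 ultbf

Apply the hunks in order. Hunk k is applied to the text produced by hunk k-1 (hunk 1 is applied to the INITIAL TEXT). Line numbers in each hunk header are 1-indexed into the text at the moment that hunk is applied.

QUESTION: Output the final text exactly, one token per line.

Answer: jtlss
bnc
jzqp
axrw
bew
cej
cycn
ultbf

Derivation:
Hunk 1: at line 3 remove [jqdld,owkjh,xvv] add [axrw,bew] -> 9 lines: jtlss glooz ntqst jzqp axrw bew cej wcvov ultbf
Hunk 2: at line 1 remove [glooz,ntqst] add [bnc] -> 8 lines: jtlss bnc jzqp axrw bew cej wcvov ultbf
Hunk 3: at line 6 remove [wcvov] add [cycn] -> 8 lines: jtlss bnc jzqp axrw bew cej cycn ultbf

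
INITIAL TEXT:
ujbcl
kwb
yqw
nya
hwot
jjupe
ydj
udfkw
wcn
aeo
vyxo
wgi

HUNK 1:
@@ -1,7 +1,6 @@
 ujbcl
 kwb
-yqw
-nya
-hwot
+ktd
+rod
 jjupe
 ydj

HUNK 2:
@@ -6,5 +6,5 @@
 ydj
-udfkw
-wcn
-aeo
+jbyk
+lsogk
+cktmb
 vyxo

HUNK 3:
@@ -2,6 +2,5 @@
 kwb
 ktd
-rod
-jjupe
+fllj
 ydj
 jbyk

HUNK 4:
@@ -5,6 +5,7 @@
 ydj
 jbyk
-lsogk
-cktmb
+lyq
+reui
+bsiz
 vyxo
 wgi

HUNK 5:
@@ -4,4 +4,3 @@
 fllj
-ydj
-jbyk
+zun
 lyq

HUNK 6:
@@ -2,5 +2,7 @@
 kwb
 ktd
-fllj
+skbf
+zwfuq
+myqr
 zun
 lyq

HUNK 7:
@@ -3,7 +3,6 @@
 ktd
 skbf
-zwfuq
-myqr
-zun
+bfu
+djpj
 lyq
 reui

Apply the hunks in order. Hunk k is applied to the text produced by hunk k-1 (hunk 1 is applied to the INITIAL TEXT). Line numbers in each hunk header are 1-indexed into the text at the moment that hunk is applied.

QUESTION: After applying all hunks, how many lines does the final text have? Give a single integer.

Answer: 11

Derivation:
Hunk 1: at line 1 remove [yqw,nya,hwot] add [ktd,rod] -> 11 lines: ujbcl kwb ktd rod jjupe ydj udfkw wcn aeo vyxo wgi
Hunk 2: at line 6 remove [udfkw,wcn,aeo] add [jbyk,lsogk,cktmb] -> 11 lines: ujbcl kwb ktd rod jjupe ydj jbyk lsogk cktmb vyxo wgi
Hunk 3: at line 2 remove [rod,jjupe] add [fllj] -> 10 lines: ujbcl kwb ktd fllj ydj jbyk lsogk cktmb vyxo wgi
Hunk 4: at line 5 remove [lsogk,cktmb] add [lyq,reui,bsiz] -> 11 lines: ujbcl kwb ktd fllj ydj jbyk lyq reui bsiz vyxo wgi
Hunk 5: at line 4 remove [ydj,jbyk] add [zun] -> 10 lines: ujbcl kwb ktd fllj zun lyq reui bsiz vyxo wgi
Hunk 6: at line 2 remove [fllj] add [skbf,zwfuq,myqr] -> 12 lines: ujbcl kwb ktd skbf zwfuq myqr zun lyq reui bsiz vyxo wgi
Hunk 7: at line 3 remove [zwfuq,myqr,zun] add [bfu,djpj] -> 11 lines: ujbcl kwb ktd skbf bfu djpj lyq reui bsiz vyxo wgi
Final line count: 11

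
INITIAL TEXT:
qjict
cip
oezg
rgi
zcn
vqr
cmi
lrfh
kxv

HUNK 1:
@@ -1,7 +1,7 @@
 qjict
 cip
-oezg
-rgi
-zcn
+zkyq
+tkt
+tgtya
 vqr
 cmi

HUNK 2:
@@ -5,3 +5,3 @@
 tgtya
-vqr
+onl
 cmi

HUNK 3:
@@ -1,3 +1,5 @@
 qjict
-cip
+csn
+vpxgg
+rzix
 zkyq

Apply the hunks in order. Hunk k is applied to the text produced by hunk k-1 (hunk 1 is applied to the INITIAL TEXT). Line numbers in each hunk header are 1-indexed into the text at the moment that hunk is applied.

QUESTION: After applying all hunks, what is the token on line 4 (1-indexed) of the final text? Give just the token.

Hunk 1: at line 1 remove [oezg,rgi,zcn] add [zkyq,tkt,tgtya] -> 9 lines: qjict cip zkyq tkt tgtya vqr cmi lrfh kxv
Hunk 2: at line 5 remove [vqr] add [onl] -> 9 lines: qjict cip zkyq tkt tgtya onl cmi lrfh kxv
Hunk 3: at line 1 remove [cip] add [csn,vpxgg,rzix] -> 11 lines: qjict csn vpxgg rzix zkyq tkt tgtya onl cmi lrfh kxv
Final line 4: rzix

Answer: rzix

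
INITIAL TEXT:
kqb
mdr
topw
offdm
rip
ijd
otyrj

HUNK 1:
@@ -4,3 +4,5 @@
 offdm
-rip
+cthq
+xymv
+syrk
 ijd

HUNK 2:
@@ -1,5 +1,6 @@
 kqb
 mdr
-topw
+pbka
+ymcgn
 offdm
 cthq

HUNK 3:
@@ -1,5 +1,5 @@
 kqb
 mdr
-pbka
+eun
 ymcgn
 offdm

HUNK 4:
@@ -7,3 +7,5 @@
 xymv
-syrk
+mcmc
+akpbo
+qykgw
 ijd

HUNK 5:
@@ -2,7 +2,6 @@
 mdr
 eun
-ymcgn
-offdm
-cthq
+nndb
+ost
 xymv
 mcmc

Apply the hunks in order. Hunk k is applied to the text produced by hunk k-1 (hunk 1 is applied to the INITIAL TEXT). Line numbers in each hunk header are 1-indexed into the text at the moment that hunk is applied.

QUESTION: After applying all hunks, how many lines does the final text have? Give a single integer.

Answer: 11

Derivation:
Hunk 1: at line 4 remove [rip] add [cthq,xymv,syrk] -> 9 lines: kqb mdr topw offdm cthq xymv syrk ijd otyrj
Hunk 2: at line 1 remove [topw] add [pbka,ymcgn] -> 10 lines: kqb mdr pbka ymcgn offdm cthq xymv syrk ijd otyrj
Hunk 3: at line 1 remove [pbka] add [eun] -> 10 lines: kqb mdr eun ymcgn offdm cthq xymv syrk ijd otyrj
Hunk 4: at line 7 remove [syrk] add [mcmc,akpbo,qykgw] -> 12 lines: kqb mdr eun ymcgn offdm cthq xymv mcmc akpbo qykgw ijd otyrj
Hunk 5: at line 2 remove [ymcgn,offdm,cthq] add [nndb,ost] -> 11 lines: kqb mdr eun nndb ost xymv mcmc akpbo qykgw ijd otyrj
Final line count: 11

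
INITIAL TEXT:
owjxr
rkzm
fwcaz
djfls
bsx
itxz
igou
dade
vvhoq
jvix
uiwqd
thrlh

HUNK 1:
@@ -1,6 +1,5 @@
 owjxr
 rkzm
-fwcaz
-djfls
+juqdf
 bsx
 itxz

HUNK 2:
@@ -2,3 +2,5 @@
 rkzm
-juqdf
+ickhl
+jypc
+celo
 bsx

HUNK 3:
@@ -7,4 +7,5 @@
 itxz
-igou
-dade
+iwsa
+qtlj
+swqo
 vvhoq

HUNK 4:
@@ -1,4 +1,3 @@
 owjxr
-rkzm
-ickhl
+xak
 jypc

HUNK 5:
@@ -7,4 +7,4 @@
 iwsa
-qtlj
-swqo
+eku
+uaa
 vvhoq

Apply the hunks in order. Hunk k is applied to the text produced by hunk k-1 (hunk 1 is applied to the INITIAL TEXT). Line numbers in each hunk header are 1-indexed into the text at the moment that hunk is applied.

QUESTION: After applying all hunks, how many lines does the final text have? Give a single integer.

Hunk 1: at line 1 remove [fwcaz,djfls] add [juqdf] -> 11 lines: owjxr rkzm juqdf bsx itxz igou dade vvhoq jvix uiwqd thrlh
Hunk 2: at line 2 remove [juqdf] add [ickhl,jypc,celo] -> 13 lines: owjxr rkzm ickhl jypc celo bsx itxz igou dade vvhoq jvix uiwqd thrlh
Hunk 3: at line 7 remove [igou,dade] add [iwsa,qtlj,swqo] -> 14 lines: owjxr rkzm ickhl jypc celo bsx itxz iwsa qtlj swqo vvhoq jvix uiwqd thrlh
Hunk 4: at line 1 remove [rkzm,ickhl] add [xak] -> 13 lines: owjxr xak jypc celo bsx itxz iwsa qtlj swqo vvhoq jvix uiwqd thrlh
Hunk 5: at line 7 remove [qtlj,swqo] add [eku,uaa] -> 13 lines: owjxr xak jypc celo bsx itxz iwsa eku uaa vvhoq jvix uiwqd thrlh
Final line count: 13

Answer: 13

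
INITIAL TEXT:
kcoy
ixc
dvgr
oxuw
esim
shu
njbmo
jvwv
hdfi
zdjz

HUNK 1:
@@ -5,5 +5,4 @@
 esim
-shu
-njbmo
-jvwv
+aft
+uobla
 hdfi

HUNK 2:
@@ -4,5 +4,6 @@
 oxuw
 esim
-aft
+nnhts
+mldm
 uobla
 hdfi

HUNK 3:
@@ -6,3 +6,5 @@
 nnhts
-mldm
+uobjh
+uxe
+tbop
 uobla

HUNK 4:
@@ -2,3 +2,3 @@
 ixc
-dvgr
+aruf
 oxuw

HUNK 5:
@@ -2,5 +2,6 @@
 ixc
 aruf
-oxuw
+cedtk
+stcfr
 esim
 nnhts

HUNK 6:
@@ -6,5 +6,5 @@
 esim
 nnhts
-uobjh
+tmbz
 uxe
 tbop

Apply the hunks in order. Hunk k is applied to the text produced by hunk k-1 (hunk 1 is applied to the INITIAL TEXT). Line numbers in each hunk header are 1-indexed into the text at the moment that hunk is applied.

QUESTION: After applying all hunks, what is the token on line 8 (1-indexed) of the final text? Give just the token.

Hunk 1: at line 5 remove [shu,njbmo,jvwv] add [aft,uobla] -> 9 lines: kcoy ixc dvgr oxuw esim aft uobla hdfi zdjz
Hunk 2: at line 4 remove [aft] add [nnhts,mldm] -> 10 lines: kcoy ixc dvgr oxuw esim nnhts mldm uobla hdfi zdjz
Hunk 3: at line 6 remove [mldm] add [uobjh,uxe,tbop] -> 12 lines: kcoy ixc dvgr oxuw esim nnhts uobjh uxe tbop uobla hdfi zdjz
Hunk 4: at line 2 remove [dvgr] add [aruf] -> 12 lines: kcoy ixc aruf oxuw esim nnhts uobjh uxe tbop uobla hdfi zdjz
Hunk 5: at line 2 remove [oxuw] add [cedtk,stcfr] -> 13 lines: kcoy ixc aruf cedtk stcfr esim nnhts uobjh uxe tbop uobla hdfi zdjz
Hunk 6: at line 6 remove [uobjh] add [tmbz] -> 13 lines: kcoy ixc aruf cedtk stcfr esim nnhts tmbz uxe tbop uobla hdfi zdjz
Final line 8: tmbz

Answer: tmbz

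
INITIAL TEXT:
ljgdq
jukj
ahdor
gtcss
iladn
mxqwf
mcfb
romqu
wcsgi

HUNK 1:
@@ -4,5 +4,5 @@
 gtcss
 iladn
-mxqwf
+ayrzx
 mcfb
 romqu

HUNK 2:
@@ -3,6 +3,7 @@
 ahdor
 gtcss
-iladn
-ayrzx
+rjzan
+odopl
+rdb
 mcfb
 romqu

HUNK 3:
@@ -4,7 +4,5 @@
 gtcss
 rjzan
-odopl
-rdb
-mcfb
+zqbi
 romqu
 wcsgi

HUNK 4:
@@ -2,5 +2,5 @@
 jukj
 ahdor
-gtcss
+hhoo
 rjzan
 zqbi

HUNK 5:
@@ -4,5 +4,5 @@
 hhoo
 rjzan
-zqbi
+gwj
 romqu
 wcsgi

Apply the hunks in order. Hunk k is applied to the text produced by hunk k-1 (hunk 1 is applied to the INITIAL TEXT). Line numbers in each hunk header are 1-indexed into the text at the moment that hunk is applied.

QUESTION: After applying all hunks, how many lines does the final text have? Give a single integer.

Answer: 8

Derivation:
Hunk 1: at line 4 remove [mxqwf] add [ayrzx] -> 9 lines: ljgdq jukj ahdor gtcss iladn ayrzx mcfb romqu wcsgi
Hunk 2: at line 3 remove [iladn,ayrzx] add [rjzan,odopl,rdb] -> 10 lines: ljgdq jukj ahdor gtcss rjzan odopl rdb mcfb romqu wcsgi
Hunk 3: at line 4 remove [odopl,rdb,mcfb] add [zqbi] -> 8 lines: ljgdq jukj ahdor gtcss rjzan zqbi romqu wcsgi
Hunk 4: at line 2 remove [gtcss] add [hhoo] -> 8 lines: ljgdq jukj ahdor hhoo rjzan zqbi romqu wcsgi
Hunk 5: at line 4 remove [zqbi] add [gwj] -> 8 lines: ljgdq jukj ahdor hhoo rjzan gwj romqu wcsgi
Final line count: 8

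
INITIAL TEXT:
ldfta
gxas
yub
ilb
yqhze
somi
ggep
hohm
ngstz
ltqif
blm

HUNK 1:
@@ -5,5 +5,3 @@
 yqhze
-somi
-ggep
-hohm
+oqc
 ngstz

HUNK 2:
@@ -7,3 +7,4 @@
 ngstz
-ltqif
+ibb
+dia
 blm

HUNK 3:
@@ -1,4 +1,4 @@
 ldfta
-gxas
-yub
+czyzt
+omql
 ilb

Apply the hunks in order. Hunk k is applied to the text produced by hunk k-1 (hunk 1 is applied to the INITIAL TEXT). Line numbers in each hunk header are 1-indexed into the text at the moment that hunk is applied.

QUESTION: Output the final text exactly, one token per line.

Answer: ldfta
czyzt
omql
ilb
yqhze
oqc
ngstz
ibb
dia
blm

Derivation:
Hunk 1: at line 5 remove [somi,ggep,hohm] add [oqc] -> 9 lines: ldfta gxas yub ilb yqhze oqc ngstz ltqif blm
Hunk 2: at line 7 remove [ltqif] add [ibb,dia] -> 10 lines: ldfta gxas yub ilb yqhze oqc ngstz ibb dia blm
Hunk 3: at line 1 remove [gxas,yub] add [czyzt,omql] -> 10 lines: ldfta czyzt omql ilb yqhze oqc ngstz ibb dia blm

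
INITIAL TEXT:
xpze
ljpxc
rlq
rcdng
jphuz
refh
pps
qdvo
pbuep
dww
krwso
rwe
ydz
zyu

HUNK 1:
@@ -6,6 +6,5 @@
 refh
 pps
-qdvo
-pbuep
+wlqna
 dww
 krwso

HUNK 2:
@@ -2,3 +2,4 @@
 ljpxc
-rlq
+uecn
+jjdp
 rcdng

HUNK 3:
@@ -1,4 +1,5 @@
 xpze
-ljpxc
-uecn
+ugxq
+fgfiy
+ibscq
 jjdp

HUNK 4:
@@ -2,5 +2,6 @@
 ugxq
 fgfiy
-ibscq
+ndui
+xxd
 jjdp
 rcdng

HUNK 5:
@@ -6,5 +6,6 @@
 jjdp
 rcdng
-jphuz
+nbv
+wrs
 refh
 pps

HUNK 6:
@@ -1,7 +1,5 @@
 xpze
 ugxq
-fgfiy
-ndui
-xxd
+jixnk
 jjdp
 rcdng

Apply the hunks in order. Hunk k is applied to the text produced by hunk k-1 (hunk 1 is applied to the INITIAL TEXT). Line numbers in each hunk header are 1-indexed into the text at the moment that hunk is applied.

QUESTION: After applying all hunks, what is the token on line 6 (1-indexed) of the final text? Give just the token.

Answer: nbv

Derivation:
Hunk 1: at line 6 remove [qdvo,pbuep] add [wlqna] -> 13 lines: xpze ljpxc rlq rcdng jphuz refh pps wlqna dww krwso rwe ydz zyu
Hunk 2: at line 2 remove [rlq] add [uecn,jjdp] -> 14 lines: xpze ljpxc uecn jjdp rcdng jphuz refh pps wlqna dww krwso rwe ydz zyu
Hunk 3: at line 1 remove [ljpxc,uecn] add [ugxq,fgfiy,ibscq] -> 15 lines: xpze ugxq fgfiy ibscq jjdp rcdng jphuz refh pps wlqna dww krwso rwe ydz zyu
Hunk 4: at line 2 remove [ibscq] add [ndui,xxd] -> 16 lines: xpze ugxq fgfiy ndui xxd jjdp rcdng jphuz refh pps wlqna dww krwso rwe ydz zyu
Hunk 5: at line 6 remove [jphuz] add [nbv,wrs] -> 17 lines: xpze ugxq fgfiy ndui xxd jjdp rcdng nbv wrs refh pps wlqna dww krwso rwe ydz zyu
Hunk 6: at line 1 remove [fgfiy,ndui,xxd] add [jixnk] -> 15 lines: xpze ugxq jixnk jjdp rcdng nbv wrs refh pps wlqna dww krwso rwe ydz zyu
Final line 6: nbv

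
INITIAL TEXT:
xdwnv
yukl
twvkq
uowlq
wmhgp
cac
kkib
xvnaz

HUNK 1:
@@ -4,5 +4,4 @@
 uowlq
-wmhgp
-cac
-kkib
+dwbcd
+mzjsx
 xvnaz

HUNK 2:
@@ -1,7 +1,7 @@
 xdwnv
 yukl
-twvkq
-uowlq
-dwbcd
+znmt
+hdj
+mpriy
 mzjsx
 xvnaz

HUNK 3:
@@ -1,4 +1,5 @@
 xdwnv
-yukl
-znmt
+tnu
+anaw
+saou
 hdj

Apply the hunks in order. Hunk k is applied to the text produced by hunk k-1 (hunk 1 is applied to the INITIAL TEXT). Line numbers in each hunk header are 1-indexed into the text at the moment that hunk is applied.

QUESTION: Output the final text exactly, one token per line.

Hunk 1: at line 4 remove [wmhgp,cac,kkib] add [dwbcd,mzjsx] -> 7 lines: xdwnv yukl twvkq uowlq dwbcd mzjsx xvnaz
Hunk 2: at line 1 remove [twvkq,uowlq,dwbcd] add [znmt,hdj,mpriy] -> 7 lines: xdwnv yukl znmt hdj mpriy mzjsx xvnaz
Hunk 3: at line 1 remove [yukl,znmt] add [tnu,anaw,saou] -> 8 lines: xdwnv tnu anaw saou hdj mpriy mzjsx xvnaz

Answer: xdwnv
tnu
anaw
saou
hdj
mpriy
mzjsx
xvnaz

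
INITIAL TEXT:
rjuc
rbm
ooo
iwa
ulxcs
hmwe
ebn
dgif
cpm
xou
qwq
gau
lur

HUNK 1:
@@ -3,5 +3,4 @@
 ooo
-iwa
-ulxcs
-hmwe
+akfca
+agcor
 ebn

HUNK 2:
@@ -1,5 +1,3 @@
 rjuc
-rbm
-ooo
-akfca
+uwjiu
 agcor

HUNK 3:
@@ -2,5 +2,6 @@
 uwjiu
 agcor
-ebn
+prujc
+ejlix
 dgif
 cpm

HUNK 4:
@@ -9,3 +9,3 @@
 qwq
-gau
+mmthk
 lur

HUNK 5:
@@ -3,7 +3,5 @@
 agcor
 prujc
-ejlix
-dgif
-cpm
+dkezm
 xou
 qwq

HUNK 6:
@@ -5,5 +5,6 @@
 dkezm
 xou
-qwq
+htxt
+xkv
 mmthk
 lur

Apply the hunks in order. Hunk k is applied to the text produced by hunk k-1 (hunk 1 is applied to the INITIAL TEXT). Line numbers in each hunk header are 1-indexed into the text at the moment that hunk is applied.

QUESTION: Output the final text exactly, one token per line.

Answer: rjuc
uwjiu
agcor
prujc
dkezm
xou
htxt
xkv
mmthk
lur

Derivation:
Hunk 1: at line 3 remove [iwa,ulxcs,hmwe] add [akfca,agcor] -> 12 lines: rjuc rbm ooo akfca agcor ebn dgif cpm xou qwq gau lur
Hunk 2: at line 1 remove [rbm,ooo,akfca] add [uwjiu] -> 10 lines: rjuc uwjiu agcor ebn dgif cpm xou qwq gau lur
Hunk 3: at line 2 remove [ebn] add [prujc,ejlix] -> 11 lines: rjuc uwjiu agcor prujc ejlix dgif cpm xou qwq gau lur
Hunk 4: at line 9 remove [gau] add [mmthk] -> 11 lines: rjuc uwjiu agcor prujc ejlix dgif cpm xou qwq mmthk lur
Hunk 5: at line 3 remove [ejlix,dgif,cpm] add [dkezm] -> 9 lines: rjuc uwjiu agcor prujc dkezm xou qwq mmthk lur
Hunk 6: at line 5 remove [qwq] add [htxt,xkv] -> 10 lines: rjuc uwjiu agcor prujc dkezm xou htxt xkv mmthk lur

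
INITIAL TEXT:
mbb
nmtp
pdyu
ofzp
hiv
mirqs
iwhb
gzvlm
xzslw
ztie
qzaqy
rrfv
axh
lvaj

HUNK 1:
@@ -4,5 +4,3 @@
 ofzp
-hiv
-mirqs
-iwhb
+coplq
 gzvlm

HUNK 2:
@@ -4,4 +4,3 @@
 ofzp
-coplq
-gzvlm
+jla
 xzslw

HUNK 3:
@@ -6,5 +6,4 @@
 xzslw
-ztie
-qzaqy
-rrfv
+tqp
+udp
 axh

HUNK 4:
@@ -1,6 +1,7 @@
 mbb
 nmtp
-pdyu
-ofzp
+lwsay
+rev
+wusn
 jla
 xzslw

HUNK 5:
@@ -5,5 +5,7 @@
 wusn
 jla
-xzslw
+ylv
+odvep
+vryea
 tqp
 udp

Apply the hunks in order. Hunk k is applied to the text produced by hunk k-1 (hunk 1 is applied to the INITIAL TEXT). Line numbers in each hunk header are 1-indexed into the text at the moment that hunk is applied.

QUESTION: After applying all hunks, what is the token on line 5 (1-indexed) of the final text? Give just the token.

Hunk 1: at line 4 remove [hiv,mirqs,iwhb] add [coplq] -> 12 lines: mbb nmtp pdyu ofzp coplq gzvlm xzslw ztie qzaqy rrfv axh lvaj
Hunk 2: at line 4 remove [coplq,gzvlm] add [jla] -> 11 lines: mbb nmtp pdyu ofzp jla xzslw ztie qzaqy rrfv axh lvaj
Hunk 3: at line 6 remove [ztie,qzaqy,rrfv] add [tqp,udp] -> 10 lines: mbb nmtp pdyu ofzp jla xzslw tqp udp axh lvaj
Hunk 4: at line 1 remove [pdyu,ofzp] add [lwsay,rev,wusn] -> 11 lines: mbb nmtp lwsay rev wusn jla xzslw tqp udp axh lvaj
Hunk 5: at line 5 remove [xzslw] add [ylv,odvep,vryea] -> 13 lines: mbb nmtp lwsay rev wusn jla ylv odvep vryea tqp udp axh lvaj
Final line 5: wusn

Answer: wusn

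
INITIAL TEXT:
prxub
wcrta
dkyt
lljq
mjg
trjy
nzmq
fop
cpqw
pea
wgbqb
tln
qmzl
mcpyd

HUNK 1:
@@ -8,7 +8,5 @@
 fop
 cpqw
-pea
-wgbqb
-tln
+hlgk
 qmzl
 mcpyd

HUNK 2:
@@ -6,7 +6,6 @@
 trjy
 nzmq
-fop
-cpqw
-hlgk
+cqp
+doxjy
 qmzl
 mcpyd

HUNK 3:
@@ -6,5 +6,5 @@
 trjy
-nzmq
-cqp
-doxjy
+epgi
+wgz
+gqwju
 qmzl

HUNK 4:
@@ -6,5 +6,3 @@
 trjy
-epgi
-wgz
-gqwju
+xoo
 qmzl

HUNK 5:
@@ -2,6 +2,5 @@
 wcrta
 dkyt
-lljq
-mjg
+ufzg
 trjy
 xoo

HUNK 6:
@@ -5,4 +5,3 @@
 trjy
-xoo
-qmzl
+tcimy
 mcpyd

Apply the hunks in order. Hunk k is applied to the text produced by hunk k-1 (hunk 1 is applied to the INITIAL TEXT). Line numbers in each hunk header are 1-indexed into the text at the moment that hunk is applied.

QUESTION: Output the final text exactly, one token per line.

Answer: prxub
wcrta
dkyt
ufzg
trjy
tcimy
mcpyd

Derivation:
Hunk 1: at line 8 remove [pea,wgbqb,tln] add [hlgk] -> 12 lines: prxub wcrta dkyt lljq mjg trjy nzmq fop cpqw hlgk qmzl mcpyd
Hunk 2: at line 6 remove [fop,cpqw,hlgk] add [cqp,doxjy] -> 11 lines: prxub wcrta dkyt lljq mjg trjy nzmq cqp doxjy qmzl mcpyd
Hunk 3: at line 6 remove [nzmq,cqp,doxjy] add [epgi,wgz,gqwju] -> 11 lines: prxub wcrta dkyt lljq mjg trjy epgi wgz gqwju qmzl mcpyd
Hunk 4: at line 6 remove [epgi,wgz,gqwju] add [xoo] -> 9 lines: prxub wcrta dkyt lljq mjg trjy xoo qmzl mcpyd
Hunk 5: at line 2 remove [lljq,mjg] add [ufzg] -> 8 lines: prxub wcrta dkyt ufzg trjy xoo qmzl mcpyd
Hunk 6: at line 5 remove [xoo,qmzl] add [tcimy] -> 7 lines: prxub wcrta dkyt ufzg trjy tcimy mcpyd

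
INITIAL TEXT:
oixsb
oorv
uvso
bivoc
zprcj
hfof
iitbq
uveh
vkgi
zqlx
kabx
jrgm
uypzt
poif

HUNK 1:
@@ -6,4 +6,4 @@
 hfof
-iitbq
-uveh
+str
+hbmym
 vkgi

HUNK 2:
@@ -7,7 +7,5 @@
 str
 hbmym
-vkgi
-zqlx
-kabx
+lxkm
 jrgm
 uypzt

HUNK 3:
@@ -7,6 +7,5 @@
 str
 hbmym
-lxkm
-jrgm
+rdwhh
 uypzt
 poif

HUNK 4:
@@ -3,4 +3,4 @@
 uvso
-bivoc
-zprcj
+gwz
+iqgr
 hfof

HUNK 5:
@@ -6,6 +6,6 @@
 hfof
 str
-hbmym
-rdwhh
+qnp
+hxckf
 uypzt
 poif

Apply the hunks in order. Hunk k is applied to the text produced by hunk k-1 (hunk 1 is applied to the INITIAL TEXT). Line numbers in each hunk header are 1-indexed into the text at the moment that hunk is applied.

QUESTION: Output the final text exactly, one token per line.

Hunk 1: at line 6 remove [iitbq,uveh] add [str,hbmym] -> 14 lines: oixsb oorv uvso bivoc zprcj hfof str hbmym vkgi zqlx kabx jrgm uypzt poif
Hunk 2: at line 7 remove [vkgi,zqlx,kabx] add [lxkm] -> 12 lines: oixsb oorv uvso bivoc zprcj hfof str hbmym lxkm jrgm uypzt poif
Hunk 3: at line 7 remove [lxkm,jrgm] add [rdwhh] -> 11 lines: oixsb oorv uvso bivoc zprcj hfof str hbmym rdwhh uypzt poif
Hunk 4: at line 3 remove [bivoc,zprcj] add [gwz,iqgr] -> 11 lines: oixsb oorv uvso gwz iqgr hfof str hbmym rdwhh uypzt poif
Hunk 5: at line 6 remove [hbmym,rdwhh] add [qnp,hxckf] -> 11 lines: oixsb oorv uvso gwz iqgr hfof str qnp hxckf uypzt poif

Answer: oixsb
oorv
uvso
gwz
iqgr
hfof
str
qnp
hxckf
uypzt
poif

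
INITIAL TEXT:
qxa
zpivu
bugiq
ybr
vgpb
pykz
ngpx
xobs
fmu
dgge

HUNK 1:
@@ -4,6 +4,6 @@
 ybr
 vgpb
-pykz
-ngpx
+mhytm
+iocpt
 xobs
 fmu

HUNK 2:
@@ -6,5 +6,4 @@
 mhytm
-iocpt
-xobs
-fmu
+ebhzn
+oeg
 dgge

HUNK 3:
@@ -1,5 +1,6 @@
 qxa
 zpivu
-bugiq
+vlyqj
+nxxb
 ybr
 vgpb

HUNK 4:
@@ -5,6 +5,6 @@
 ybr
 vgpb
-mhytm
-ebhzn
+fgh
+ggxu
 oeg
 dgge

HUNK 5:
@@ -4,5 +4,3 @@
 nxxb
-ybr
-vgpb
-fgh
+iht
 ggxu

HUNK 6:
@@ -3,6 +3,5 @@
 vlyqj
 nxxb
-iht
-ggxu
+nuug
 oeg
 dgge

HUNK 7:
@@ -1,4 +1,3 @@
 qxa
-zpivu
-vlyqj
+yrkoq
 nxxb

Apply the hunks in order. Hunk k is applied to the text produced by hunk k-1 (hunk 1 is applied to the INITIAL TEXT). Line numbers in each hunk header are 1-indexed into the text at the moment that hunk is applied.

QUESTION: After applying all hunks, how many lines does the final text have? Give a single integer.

Answer: 6

Derivation:
Hunk 1: at line 4 remove [pykz,ngpx] add [mhytm,iocpt] -> 10 lines: qxa zpivu bugiq ybr vgpb mhytm iocpt xobs fmu dgge
Hunk 2: at line 6 remove [iocpt,xobs,fmu] add [ebhzn,oeg] -> 9 lines: qxa zpivu bugiq ybr vgpb mhytm ebhzn oeg dgge
Hunk 3: at line 1 remove [bugiq] add [vlyqj,nxxb] -> 10 lines: qxa zpivu vlyqj nxxb ybr vgpb mhytm ebhzn oeg dgge
Hunk 4: at line 5 remove [mhytm,ebhzn] add [fgh,ggxu] -> 10 lines: qxa zpivu vlyqj nxxb ybr vgpb fgh ggxu oeg dgge
Hunk 5: at line 4 remove [ybr,vgpb,fgh] add [iht] -> 8 lines: qxa zpivu vlyqj nxxb iht ggxu oeg dgge
Hunk 6: at line 3 remove [iht,ggxu] add [nuug] -> 7 lines: qxa zpivu vlyqj nxxb nuug oeg dgge
Hunk 7: at line 1 remove [zpivu,vlyqj] add [yrkoq] -> 6 lines: qxa yrkoq nxxb nuug oeg dgge
Final line count: 6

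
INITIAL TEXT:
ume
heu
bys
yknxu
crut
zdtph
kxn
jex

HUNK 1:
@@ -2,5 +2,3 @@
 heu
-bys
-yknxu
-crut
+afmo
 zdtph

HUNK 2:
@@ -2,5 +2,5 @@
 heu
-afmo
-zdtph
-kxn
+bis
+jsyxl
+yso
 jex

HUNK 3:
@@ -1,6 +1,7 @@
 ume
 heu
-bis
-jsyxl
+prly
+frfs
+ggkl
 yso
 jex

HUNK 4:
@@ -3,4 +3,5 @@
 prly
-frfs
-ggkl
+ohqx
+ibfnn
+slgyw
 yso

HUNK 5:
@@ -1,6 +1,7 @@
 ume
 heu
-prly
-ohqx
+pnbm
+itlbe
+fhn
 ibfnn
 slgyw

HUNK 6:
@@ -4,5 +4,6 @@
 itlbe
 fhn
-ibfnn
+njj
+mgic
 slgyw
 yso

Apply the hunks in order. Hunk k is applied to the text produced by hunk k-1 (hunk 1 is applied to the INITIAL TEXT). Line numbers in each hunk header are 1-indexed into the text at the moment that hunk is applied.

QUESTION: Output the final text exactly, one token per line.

Answer: ume
heu
pnbm
itlbe
fhn
njj
mgic
slgyw
yso
jex

Derivation:
Hunk 1: at line 2 remove [bys,yknxu,crut] add [afmo] -> 6 lines: ume heu afmo zdtph kxn jex
Hunk 2: at line 2 remove [afmo,zdtph,kxn] add [bis,jsyxl,yso] -> 6 lines: ume heu bis jsyxl yso jex
Hunk 3: at line 1 remove [bis,jsyxl] add [prly,frfs,ggkl] -> 7 lines: ume heu prly frfs ggkl yso jex
Hunk 4: at line 3 remove [frfs,ggkl] add [ohqx,ibfnn,slgyw] -> 8 lines: ume heu prly ohqx ibfnn slgyw yso jex
Hunk 5: at line 1 remove [prly,ohqx] add [pnbm,itlbe,fhn] -> 9 lines: ume heu pnbm itlbe fhn ibfnn slgyw yso jex
Hunk 6: at line 4 remove [ibfnn] add [njj,mgic] -> 10 lines: ume heu pnbm itlbe fhn njj mgic slgyw yso jex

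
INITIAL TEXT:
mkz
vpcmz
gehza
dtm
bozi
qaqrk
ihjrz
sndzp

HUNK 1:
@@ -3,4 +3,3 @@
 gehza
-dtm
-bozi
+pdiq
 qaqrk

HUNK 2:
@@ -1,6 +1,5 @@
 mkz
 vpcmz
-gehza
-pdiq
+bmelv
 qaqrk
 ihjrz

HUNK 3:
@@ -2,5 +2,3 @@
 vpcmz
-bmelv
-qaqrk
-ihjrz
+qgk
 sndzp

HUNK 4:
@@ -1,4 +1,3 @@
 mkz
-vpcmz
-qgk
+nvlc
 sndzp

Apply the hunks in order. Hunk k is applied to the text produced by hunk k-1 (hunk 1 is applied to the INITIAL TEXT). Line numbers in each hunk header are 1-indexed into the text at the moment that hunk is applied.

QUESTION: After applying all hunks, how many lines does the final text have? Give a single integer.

Answer: 3

Derivation:
Hunk 1: at line 3 remove [dtm,bozi] add [pdiq] -> 7 lines: mkz vpcmz gehza pdiq qaqrk ihjrz sndzp
Hunk 2: at line 1 remove [gehza,pdiq] add [bmelv] -> 6 lines: mkz vpcmz bmelv qaqrk ihjrz sndzp
Hunk 3: at line 2 remove [bmelv,qaqrk,ihjrz] add [qgk] -> 4 lines: mkz vpcmz qgk sndzp
Hunk 4: at line 1 remove [vpcmz,qgk] add [nvlc] -> 3 lines: mkz nvlc sndzp
Final line count: 3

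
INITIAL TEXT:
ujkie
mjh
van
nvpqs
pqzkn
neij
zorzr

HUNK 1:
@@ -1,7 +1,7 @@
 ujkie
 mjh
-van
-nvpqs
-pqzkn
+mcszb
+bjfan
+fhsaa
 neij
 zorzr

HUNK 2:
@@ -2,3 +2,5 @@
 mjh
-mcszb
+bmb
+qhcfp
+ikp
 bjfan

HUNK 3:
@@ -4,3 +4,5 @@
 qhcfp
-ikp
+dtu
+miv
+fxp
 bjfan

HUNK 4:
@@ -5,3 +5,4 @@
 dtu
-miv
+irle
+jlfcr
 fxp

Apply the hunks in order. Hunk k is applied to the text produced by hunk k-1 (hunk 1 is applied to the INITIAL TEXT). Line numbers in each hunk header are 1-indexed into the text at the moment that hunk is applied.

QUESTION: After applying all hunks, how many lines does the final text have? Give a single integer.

Hunk 1: at line 1 remove [van,nvpqs,pqzkn] add [mcszb,bjfan,fhsaa] -> 7 lines: ujkie mjh mcszb bjfan fhsaa neij zorzr
Hunk 2: at line 2 remove [mcszb] add [bmb,qhcfp,ikp] -> 9 lines: ujkie mjh bmb qhcfp ikp bjfan fhsaa neij zorzr
Hunk 3: at line 4 remove [ikp] add [dtu,miv,fxp] -> 11 lines: ujkie mjh bmb qhcfp dtu miv fxp bjfan fhsaa neij zorzr
Hunk 4: at line 5 remove [miv] add [irle,jlfcr] -> 12 lines: ujkie mjh bmb qhcfp dtu irle jlfcr fxp bjfan fhsaa neij zorzr
Final line count: 12

Answer: 12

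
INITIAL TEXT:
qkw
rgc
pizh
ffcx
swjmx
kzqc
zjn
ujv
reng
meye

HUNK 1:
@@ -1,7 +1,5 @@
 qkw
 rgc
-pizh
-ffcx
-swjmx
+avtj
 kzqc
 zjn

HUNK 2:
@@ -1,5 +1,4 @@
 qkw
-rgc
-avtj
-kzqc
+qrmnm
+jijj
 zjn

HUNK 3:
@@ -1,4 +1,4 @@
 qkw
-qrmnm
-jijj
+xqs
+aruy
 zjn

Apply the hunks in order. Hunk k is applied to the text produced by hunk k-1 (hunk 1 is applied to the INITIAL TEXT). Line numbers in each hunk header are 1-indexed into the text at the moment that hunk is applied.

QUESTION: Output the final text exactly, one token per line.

Answer: qkw
xqs
aruy
zjn
ujv
reng
meye

Derivation:
Hunk 1: at line 1 remove [pizh,ffcx,swjmx] add [avtj] -> 8 lines: qkw rgc avtj kzqc zjn ujv reng meye
Hunk 2: at line 1 remove [rgc,avtj,kzqc] add [qrmnm,jijj] -> 7 lines: qkw qrmnm jijj zjn ujv reng meye
Hunk 3: at line 1 remove [qrmnm,jijj] add [xqs,aruy] -> 7 lines: qkw xqs aruy zjn ujv reng meye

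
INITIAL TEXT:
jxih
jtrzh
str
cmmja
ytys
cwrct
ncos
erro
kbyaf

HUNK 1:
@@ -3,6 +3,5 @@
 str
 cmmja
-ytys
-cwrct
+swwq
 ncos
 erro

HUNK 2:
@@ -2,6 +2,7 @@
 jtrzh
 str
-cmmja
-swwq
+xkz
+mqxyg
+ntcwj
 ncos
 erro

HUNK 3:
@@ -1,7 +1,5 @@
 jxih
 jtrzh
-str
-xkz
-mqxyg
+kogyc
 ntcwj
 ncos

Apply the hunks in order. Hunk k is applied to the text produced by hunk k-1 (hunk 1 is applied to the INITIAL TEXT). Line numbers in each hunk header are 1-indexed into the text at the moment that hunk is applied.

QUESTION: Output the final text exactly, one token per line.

Answer: jxih
jtrzh
kogyc
ntcwj
ncos
erro
kbyaf

Derivation:
Hunk 1: at line 3 remove [ytys,cwrct] add [swwq] -> 8 lines: jxih jtrzh str cmmja swwq ncos erro kbyaf
Hunk 2: at line 2 remove [cmmja,swwq] add [xkz,mqxyg,ntcwj] -> 9 lines: jxih jtrzh str xkz mqxyg ntcwj ncos erro kbyaf
Hunk 3: at line 1 remove [str,xkz,mqxyg] add [kogyc] -> 7 lines: jxih jtrzh kogyc ntcwj ncos erro kbyaf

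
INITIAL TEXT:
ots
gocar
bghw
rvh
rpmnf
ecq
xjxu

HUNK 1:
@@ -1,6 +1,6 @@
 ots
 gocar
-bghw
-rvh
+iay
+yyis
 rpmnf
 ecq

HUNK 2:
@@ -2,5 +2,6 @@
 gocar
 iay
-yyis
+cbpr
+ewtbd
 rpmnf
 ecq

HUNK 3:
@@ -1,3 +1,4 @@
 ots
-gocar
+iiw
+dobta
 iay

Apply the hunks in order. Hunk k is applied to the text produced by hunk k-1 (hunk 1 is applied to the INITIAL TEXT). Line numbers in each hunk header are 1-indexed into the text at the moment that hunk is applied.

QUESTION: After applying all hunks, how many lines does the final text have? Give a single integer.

Hunk 1: at line 1 remove [bghw,rvh] add [iay,yyis] -> 7 lines: ots gocar iay yyis rpmnf ecq xjxu
Hunk 2: at line 2 remove [yyis] add [cbpr,ewtbd] -> 8 lines: ots gocar iay cbpr ewtbd rpmnf ecq xjxu
Hunk 3: at line 1 remove [gocar] add [iiw,dobta] -> 9 lines: ots iiw dobta iay cbpr ewtbd rpmnf ecq xjxu
Final line count: 9

Answer: 9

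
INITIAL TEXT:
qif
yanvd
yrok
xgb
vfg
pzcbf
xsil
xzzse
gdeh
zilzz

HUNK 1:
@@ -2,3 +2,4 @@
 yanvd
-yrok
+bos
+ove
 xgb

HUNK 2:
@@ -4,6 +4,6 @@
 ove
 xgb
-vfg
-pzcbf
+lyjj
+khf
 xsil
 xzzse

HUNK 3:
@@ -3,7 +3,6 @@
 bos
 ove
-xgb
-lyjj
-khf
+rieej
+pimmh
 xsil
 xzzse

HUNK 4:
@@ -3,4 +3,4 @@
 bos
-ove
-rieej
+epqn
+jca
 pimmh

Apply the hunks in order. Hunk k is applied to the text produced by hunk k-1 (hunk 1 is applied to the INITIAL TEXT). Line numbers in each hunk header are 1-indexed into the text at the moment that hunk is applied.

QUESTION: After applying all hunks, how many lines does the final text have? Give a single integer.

Hunk 1: at line 2 remove [yrok] add [bos,ove] -> 11 lines: qif yanvd bos ove xgb vfg pzcbf xsil xzzse gdeh zilzz
Hunk 2: at line 4 remove [vfg,pzcbf] add [lyjj,khf] -> 11 lines: qif yanvd bos ove xgb lyjj khf xsil xzzse gdeh zilzz
Hunk 3: at line 3 remove [xgb,lyjj,khf] add [rieej,pimmh] -> 10 lines: qif yanvd bos ove rieej pimmh xsil xzzse gdeh zilzz
Hunk 4: at line 3 remove [ove,rieej] add [epqn,jca] -> 10 lines: qif yanvd bos epqn jca pimmh xsil xzzse gdeh zilzz
Final line count: 10

Answer: 10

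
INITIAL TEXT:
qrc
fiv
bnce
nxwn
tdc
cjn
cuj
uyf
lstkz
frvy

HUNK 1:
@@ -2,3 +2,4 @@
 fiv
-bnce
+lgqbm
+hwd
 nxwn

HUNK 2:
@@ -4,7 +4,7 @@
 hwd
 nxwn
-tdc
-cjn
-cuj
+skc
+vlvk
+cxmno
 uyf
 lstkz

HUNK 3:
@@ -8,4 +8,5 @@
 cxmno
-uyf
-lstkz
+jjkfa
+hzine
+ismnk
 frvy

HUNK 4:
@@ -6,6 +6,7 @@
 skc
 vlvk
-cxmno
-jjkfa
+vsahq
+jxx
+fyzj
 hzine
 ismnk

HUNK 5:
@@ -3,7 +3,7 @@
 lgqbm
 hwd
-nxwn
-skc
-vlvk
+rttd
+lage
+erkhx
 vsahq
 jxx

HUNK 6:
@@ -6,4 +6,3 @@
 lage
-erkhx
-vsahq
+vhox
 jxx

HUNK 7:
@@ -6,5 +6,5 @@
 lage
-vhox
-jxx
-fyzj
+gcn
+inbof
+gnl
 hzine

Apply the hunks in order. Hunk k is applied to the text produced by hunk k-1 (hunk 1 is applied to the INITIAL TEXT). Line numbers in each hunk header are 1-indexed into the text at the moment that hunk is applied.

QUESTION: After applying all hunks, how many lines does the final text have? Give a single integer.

Hunk 1: at line 2 remove [bnce] add [lgqbm,hwd] -> 11 lines: qrc fiv lgqbm hwd nxwn tdc cjn cuj uyf lstkz frvy
Hunk 2: at line 4 remove [tdc,cjn,cuj] add [skc,vlvk,cxmno] -> 11 lines: qrc fiv lgqbm hwd nxwn skc vlvk cxmno uyf lstkz frvy
Hunk 3: at line 8 remove [uyf,lstkz] add [jjkfa,hzine,ismnk] -> 12 lines: qrc fiv lgqbm hwd nxwn skc vlvk cxmno jjkfa hzine ismnk frvy
Hunk 4: at line 6 remove [cxmno,jjkfa] add [vsahq,jxx,fyzj] -> 13 lines: qrc fiv lgqbm hwd nxwn skc vlvk vsahq jxx fyzj hzine ismnk frvy
Hunk 5: at line 3 remove [nxwn,skc,vlvk] add [rttd,lage,erkhx] -> 13 lines: qrc fiv lgqbm hwd rttd lage erkhx vsahq jxx fyzj hzine ismnk frvy
Hunk 6: at line 6 remove [erkhx,vsahq] add [vhox] -> 12 lines: qrc fiv lgqbm hwd rttd lage vhox jxx fyzj hzine ismnk frvy
Hunk 7: at line 6 remove [vhox,jxx,fyzj] add [gcn,inbof,gnl] -> 12 lines: qrc fiv lgqbm hwd rttd lage gcn inbof gnl hzine ismnk frvy
Final line count: 12

Answer: 12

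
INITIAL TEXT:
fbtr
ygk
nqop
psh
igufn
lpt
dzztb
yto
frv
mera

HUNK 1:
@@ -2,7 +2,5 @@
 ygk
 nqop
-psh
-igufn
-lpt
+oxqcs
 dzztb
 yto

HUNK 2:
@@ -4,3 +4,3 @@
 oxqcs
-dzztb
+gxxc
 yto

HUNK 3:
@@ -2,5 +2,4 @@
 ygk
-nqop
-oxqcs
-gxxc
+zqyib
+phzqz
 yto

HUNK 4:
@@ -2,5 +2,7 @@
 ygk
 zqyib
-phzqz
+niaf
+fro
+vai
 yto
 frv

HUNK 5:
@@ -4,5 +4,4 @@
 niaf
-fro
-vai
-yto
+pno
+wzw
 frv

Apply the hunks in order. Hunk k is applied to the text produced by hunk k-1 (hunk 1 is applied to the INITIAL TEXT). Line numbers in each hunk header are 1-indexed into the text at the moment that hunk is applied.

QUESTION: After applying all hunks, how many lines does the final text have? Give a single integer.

Hunk 1: at line 2 remove [psh,igufn,lpt] add [oxqcs] -> 8 lines: fbtr ygk nqop oxqcs dzztb yto frv mera
Hunk 2: at line 4 remove [dzztb] add [gxxc] -> 8 lines: fbtr ygk nqop oxqcs gxxc yto frv mera
Hunk 3: at line 2 remove [nqop,oxqcs,gxxc] add [zqyib,phzqz] -> 7 lines: fbtr ygk zqyib phzqz yto frv mera
Hunk 4: at line 2 remove [phzqz] add [niaf,fro,vai] -> 9 lines: fbtr ygk zqyib niaf fro vai yto frv mera
Hunk 5: at line 4 remove [fro,vai,yto] add [pno,wzw] -> 8 lines: fbtr ygk zqyib niaf pno wzw frv mera
Final line count: 8

Answer: 8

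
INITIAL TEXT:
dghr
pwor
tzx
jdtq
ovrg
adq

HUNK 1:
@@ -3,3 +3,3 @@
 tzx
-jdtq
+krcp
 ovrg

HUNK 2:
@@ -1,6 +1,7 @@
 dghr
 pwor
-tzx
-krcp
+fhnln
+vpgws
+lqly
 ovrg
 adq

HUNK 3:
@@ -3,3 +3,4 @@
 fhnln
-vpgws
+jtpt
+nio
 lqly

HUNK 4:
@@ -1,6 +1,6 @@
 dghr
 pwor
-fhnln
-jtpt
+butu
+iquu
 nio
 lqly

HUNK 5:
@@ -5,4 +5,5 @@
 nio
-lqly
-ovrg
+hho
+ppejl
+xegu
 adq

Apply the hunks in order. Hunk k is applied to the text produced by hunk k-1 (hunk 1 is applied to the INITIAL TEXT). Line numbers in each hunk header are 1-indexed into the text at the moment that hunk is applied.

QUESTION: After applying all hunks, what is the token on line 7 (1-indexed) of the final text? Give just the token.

Answer: ppejl

Derivation:
Hunk 1: at line 3 remove [jdtq] add [krcp] -> 6 lines: dghr pwor tzx krcp ovrg adq
Hunk 2: at line 1 remove [tzx,krcp] add [fhnln,vpgws,lqly] -> 7 lines: dghr pwor fhnln vpgws lqly ovrg adq
Hunk 3: at line 3 remove [vpgws] add [jtpt,nio] -> 8 lines: dghr pwor fhnln jtpt nio lqly ovrg adq
Hunk 4: at line 1 remove [fhnln,jtpt] add [butu,iquu] -> 8 lines: dghr pwor butu iquu nio lqly ovrg adq
Hunk 5: at line 5 remove [lqly,ovrg] add [hho,ppejl,xegu] -> 9 lines: dghr pwor butu iquu nio hho ppejl xegu adq
Final line 7: ppejl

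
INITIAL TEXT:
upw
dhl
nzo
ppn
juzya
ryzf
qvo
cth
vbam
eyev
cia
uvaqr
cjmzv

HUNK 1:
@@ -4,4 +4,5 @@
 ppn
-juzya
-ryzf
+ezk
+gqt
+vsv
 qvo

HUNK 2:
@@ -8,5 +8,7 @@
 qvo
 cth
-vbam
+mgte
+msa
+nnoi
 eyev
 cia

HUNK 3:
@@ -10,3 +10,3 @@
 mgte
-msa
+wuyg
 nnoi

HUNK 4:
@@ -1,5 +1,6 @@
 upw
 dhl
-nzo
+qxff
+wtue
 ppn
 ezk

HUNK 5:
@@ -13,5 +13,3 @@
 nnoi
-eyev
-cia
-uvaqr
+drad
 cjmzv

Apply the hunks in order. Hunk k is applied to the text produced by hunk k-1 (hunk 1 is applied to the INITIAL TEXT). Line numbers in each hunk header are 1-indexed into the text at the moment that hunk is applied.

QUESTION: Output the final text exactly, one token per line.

Hunk 1: at line 4 remove [juzya,ryzf] add [ezk,gqt,vsv] -> 14 lines: upw dhl nzo ppn ezk gqt vsv qvo cth vbam eyev cia uvaqr cjmzv
Hunk 2: at line 8 remove [vbam] add [mgte,msa,nnoi] -> 16 lines: upw dhl nzo ppn ezk gqt vsv qvo cth mgte msa nnoi eyev cia uvaqr cjmzv
Hunk 3: at line 10 remove [msa] add [wuyg] -> 16 lines: upw dhl nzo ppn ezk gqt vsv qvo cth mgte wuyg nnoi eyev cia uvaqr cjmzv
Hunk 4: at line 1 remove [nzo] add [qxff,wtue] -> 17 lines: upw dhl qxff wtue ppn ezk gqt vsv qvo cth mgte wuyg nnoi eyev cia uvaqr cjmzv
Hunk 5: at line 13 remove [eyev,cia,uvaqr] add [drad] -> 15 lines: upw dhl qxff wtue ppn ezk gqt vsv qvo cth mgte wuyg nnoi drad cjmzv

Answer: upw
dhl
qxff
wtue
ppn
ezk
gqt
vsv
qvo
cth
mgte
wuyg
nnoi
drad
cjmzv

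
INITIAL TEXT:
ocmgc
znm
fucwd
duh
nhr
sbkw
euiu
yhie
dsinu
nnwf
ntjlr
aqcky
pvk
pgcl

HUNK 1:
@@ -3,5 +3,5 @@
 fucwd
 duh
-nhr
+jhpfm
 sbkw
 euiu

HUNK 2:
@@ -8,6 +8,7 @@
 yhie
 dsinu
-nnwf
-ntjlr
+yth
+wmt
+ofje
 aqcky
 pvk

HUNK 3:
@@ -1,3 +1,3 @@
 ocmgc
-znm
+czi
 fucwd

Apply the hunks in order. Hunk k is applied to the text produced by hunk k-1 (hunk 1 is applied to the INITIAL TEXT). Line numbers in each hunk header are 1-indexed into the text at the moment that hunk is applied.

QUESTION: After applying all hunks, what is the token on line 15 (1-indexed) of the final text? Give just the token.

Hunk 1: at line 3 remove [nhr] add [jhpfm] -> 14 lines: ocmgc znm fucwd duh jhpfm sbkw euiu yhie dsinu nnwf ntjlr aqcky pvk pgcl
Hunk 2: at line 8 remove [nnwf,ntjlr] add [yth,wmt,ofje] -> 15 lines: ocmgc znm fucwd duh jhpfm sbkw euiu yhie dsinu yth wmt ofje aqcky pvk pgcl
Hunk 3: at line 1 remove [znm] add [czi] -> 15 lines: ocmgc czi fucwd duh jhpfm sbkw euiu yhie dsinu yth wmt ofje aqcky pvk pgcl
Final line 15: pgcl

Answer: pgcl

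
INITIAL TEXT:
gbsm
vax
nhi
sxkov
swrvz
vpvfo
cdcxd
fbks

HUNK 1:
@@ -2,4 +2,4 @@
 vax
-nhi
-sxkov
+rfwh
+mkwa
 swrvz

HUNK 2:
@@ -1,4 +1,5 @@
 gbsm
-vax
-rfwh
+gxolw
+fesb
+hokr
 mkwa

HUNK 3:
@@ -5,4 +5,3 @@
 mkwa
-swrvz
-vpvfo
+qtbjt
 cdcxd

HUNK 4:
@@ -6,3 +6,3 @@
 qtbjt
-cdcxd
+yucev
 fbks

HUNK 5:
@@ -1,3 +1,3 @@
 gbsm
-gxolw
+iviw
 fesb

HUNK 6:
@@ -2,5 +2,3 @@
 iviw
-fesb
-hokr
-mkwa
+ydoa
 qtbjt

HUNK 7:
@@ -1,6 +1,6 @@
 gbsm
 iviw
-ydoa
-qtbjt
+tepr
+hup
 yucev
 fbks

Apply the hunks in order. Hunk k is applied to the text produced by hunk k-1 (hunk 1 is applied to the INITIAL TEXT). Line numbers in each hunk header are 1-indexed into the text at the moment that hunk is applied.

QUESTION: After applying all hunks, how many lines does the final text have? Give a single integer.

Hunk 1: at line 2 remove [nhi,sxkov] add [rfwh,mkwa] -> 8 lines: gbsm vax rfwh mkwa swrvz vpvfo cdcxd fbks
Hunk 2: at line 1 remove [vax,rfwh] add [gxolw,fesb,hokr] -> 9 lines: gbsm gxolw fesb hokr mkwa swrvz vpvfo cdcxd fbks
Hunk 3: at line 5 remove [swrvz,vpvfo] add [qtbjt] -> 8 lines: gbsm gxolw fesb hokr mkwa qtbjt cdcxd fbks
Hunk 4: at line 6 remove [cdcxd] add [yucev] -> 8 lines: gbsm gxolw fesb hokr mkwa qtbjt yucev fbks
Hunk 5: at line 1 remove [gxolw] add [iviw] -> 8 lines: gbsm iviw fesb hokr mkwa qtbjt yucev fbks
Hunk 6: at line 2 remove [fesb,hokr,mkwa] add [ydoa] -> 6 lines: gbsm iviw ydoa qtbjt yucev fbks
Hunk 7: at line 1 remove [ydoa,qtbjt] add [tepr,hup] -> 6 lines: gbsm iviw tepr hup yucev fbks
Final line count: 6

Answer: 6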